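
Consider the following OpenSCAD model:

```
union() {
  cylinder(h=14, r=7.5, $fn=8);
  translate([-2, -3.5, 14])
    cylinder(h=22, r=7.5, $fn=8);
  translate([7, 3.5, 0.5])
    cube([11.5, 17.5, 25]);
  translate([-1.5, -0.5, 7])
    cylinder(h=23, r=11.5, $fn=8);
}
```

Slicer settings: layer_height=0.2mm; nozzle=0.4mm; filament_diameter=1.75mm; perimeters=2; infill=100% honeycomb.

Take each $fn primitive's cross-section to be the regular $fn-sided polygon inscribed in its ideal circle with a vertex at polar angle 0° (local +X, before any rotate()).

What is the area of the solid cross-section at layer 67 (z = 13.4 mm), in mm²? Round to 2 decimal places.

573.13 mm²

At z = 13.4 mm: the r=7.5 cylinder contributes a regular 8-gon of circumradius 7.5 (area = (8/2)·7.500²·sin(360°/8) = 159.10 mm²); the cylinder at (-2, -3.5) is absent (z outside [14, 36]); the cube at (7, 3.5) is present — its section is the full 11.5×17.5 rectangle (area 201.25 mm²); the r=11.5 cylinder at (-1.5, -0.5) contributes a regular 8-gon of circumradius 11.5 (area = (8/2)·11.500²·sin(360°/8) = 374.06 mm²); Merging all regions: the regions partially overlap — summed areas 734.41 mm² minus the doubly-counted overlap 161.28 mm² gives 573.13 mm² — area = 573.13 mm². Overall, the cross-section is a single solid region. Net area = 573.13 mm².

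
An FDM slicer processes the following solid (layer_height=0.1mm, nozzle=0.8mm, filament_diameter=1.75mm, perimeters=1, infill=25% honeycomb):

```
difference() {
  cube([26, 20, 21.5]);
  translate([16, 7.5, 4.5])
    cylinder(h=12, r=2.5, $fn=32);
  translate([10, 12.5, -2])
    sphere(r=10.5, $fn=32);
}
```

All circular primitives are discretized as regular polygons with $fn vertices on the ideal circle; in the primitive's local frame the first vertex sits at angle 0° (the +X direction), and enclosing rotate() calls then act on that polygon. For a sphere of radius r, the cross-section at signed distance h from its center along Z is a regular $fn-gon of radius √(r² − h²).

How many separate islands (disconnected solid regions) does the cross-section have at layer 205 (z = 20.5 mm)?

At z = 20.5 mm: the cube is present — its section is the full 26×20 rectangle; the cylinder at (16, 7.5) is not intersected at this z (z outside [4.5, 16.5]); the sphere at (10, 12.5) is not intersected at this z (|z−center|=22.500 > r=10.5); Subtracting the remaining from the first: none of the subtracted shapes is present at this height, so the 26×20 cube is unchanged — 1 connected region. Overall, the cross-section is a single solid region. Island count = 1.

1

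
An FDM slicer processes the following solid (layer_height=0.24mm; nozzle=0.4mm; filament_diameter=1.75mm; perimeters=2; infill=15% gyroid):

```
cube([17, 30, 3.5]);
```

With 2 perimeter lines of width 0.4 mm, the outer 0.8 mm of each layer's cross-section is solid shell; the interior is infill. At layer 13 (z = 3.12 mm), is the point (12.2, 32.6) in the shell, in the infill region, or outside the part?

outside

At z = 3.12 mm: the 17×30 cube contributes its full rectangle. Overall, the cross-section is a single solid region. The nearest boundary edge runs (17.00, 30.00)→(0.00, 30.00); distance from the point to it = 2.60 mm. The point is not inside any of the regions above, so it lies outside the cross-section (2.60 mm from the nearest boundary).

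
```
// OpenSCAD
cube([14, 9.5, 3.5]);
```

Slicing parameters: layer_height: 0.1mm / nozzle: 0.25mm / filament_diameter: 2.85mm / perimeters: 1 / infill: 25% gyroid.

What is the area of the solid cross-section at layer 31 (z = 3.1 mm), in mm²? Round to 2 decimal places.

133.00 mm²

At z = 3.1 mm: the cube is present — its section is the full 14×9.5 rectangle (area 133.00 mm²). Overall, the cross-section is a single solid region. Net area = 133.00 mm².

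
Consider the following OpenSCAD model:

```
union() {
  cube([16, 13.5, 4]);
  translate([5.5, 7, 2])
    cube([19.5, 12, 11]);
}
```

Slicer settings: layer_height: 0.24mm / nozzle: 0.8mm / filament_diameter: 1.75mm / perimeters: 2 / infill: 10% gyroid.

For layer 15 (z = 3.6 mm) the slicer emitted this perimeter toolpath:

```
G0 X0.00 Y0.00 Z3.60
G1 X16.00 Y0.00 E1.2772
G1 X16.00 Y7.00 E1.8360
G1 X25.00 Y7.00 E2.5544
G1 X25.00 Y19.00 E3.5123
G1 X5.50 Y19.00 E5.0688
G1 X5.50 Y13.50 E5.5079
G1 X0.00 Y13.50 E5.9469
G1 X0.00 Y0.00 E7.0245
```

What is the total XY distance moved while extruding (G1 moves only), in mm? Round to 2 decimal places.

Sum the Euclidean lengths of each G1 segment: total = 88.00 mm.

88.00 mm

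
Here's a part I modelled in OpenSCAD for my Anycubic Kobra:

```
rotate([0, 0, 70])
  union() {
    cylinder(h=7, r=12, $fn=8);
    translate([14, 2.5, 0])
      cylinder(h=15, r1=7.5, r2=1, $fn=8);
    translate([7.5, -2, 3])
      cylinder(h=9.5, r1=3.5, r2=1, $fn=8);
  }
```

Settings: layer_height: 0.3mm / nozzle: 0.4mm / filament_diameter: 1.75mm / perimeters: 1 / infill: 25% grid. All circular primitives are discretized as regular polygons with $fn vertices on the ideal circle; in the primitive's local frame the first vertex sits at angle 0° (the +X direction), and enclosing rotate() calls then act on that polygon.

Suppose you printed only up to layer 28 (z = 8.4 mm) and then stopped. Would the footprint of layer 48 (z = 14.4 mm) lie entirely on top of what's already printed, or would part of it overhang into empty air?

Compare the two slices. At z = 8.4: the cylinder does not reach this height (z outside [0, 7]); the cone at (14, 2.5) (r1=7.5→r2=1) has section circumradius 3.860 here — a regular 8-gon (area = (8/2)·3.860²·sin(360°/8) = 42.14 mm²); the cone at (7.5, -2): at t=0.568 of its height the radius interpolates to r₁+(r₂−r₁)t = 2.079, giving a regular 8-gon of that circumradius (area = (8/2)·2.079²·sin(360°/8) = 12.22 mm²); Combining (union): the 2 present regions are separate (no shared area or edge), so areas and boundary lengths simply add and each stays a separate island — area = 54.37 mm²; (whole slice rotated 70° about Z — lengths, areas and connectivity unchanged). At z = 14.4: the cylinder is absent (z outside [0, 7]); the cone at (14, 2.5) (r1=7.5→r2=1) has section circumradius 1.260 here — a regular 8-gon (area = (8/2)·1.260²·sin(360°/8) = 4.49 mm²); the cone at (7.5, -2) is absent (z outside [3, 12.5]); Merging all regions: only the cone at (14, 2.5) is present, so the union is just that shape — area = 4.49 mm²; (rotated 70° about Z; rotation is an isometry so areas/perimeters/island counts are preserved). Checking containment: the cross-section at z = 14.4 is a subset of the cross-section at z = 8.4.

entirely on top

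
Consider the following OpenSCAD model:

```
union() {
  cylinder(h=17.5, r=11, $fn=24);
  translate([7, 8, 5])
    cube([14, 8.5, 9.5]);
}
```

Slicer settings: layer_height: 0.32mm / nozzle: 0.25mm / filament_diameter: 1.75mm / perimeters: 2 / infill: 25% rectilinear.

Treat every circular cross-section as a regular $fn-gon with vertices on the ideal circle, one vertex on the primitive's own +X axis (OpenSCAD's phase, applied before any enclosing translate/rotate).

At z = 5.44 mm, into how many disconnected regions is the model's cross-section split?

At z = 5.44 mm: the cylinder: section is a regular 24-gon, circumradius r=11; the cube at (7, 8) is present — its section is the full 14×8.5 rectangle; Merging all regions: the regions partially overlap (shared area 0.09 mm²), so overlapping operands fuse into one piece — 1 connected region. The result has 1 disconnected region.

1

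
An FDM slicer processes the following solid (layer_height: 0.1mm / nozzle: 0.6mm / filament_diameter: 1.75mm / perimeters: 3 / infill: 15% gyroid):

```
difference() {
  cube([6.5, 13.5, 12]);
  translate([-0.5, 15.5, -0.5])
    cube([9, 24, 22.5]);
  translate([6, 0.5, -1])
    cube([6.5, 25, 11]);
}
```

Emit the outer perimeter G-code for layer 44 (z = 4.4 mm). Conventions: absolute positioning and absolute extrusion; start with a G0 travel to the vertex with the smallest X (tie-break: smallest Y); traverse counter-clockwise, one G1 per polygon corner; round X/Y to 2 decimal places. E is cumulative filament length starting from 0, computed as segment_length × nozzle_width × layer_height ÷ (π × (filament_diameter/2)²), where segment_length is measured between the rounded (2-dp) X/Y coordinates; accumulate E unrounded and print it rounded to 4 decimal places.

At z = 4.4 mm: the cube is present — its section is the full 6.5×13.5 rectangle; the 9×24 cube at (-0.5, 15.5) contributes its full rectangle; the cube at (6, 0.5) is present — its section is the full 6.5×25 rectangle; Subtracting the remaining from the first: starting from the 6.5×13.5 cube, the 9×24 cube at (-0.5, 15.5) misses the remaining region (no effect); the 6.5×25 cube at (6, 0.5) partially overlaps it — only the 6.50 mm² overlap (of its 162.50 mm²) is removed, clipping the outline — 1 connected region. The outline is a single polygon with 6 vertices. Extrusion per mm of travel: 0.6 × 0.1 / (π × 0.875²) = 0.024945. Accumulating E over each segment gives final E = 0.9978.

G0 X0.00 Y0.00 Z4.40
G1 X6.50 Y0.00 E0.1621
G1 X6.50 Y0.50 E0.1746
G1 X6.00 Y0.50 E0.1871
G1 X6.00 Y13.50 E0.5114
G1 X0.00 Y13.50 E0.6610
G1 X0.00 Y0.00 E0.9978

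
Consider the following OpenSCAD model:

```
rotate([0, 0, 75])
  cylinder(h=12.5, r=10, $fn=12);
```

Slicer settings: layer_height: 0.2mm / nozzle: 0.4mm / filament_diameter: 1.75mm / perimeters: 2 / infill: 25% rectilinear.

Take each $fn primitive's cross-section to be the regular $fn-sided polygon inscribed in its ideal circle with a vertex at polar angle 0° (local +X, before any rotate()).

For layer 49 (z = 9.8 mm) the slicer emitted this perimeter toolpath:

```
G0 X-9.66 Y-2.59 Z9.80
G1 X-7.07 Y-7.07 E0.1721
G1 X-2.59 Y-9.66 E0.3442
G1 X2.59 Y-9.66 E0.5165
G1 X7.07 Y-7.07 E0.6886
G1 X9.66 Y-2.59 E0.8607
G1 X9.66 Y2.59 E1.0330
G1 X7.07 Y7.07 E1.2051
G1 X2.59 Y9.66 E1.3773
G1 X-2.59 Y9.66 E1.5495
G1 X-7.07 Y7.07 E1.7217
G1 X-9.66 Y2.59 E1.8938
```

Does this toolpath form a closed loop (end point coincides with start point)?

Start point (G0): (-9.66, -2.59). End point (last G1): the path does not return to the start — open.

no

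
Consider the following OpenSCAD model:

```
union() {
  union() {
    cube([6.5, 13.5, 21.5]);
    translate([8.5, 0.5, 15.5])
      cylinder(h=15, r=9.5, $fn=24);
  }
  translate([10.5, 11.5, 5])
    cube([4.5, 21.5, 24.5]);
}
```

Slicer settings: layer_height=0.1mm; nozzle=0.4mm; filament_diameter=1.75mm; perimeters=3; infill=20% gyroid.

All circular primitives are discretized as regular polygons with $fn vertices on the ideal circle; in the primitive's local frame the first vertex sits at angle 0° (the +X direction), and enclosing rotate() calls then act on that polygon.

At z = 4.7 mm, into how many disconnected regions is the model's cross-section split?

At z = 4.7 mm: the 6.5×13.5 cube contributes its full rectangle; the cylinder at (8.5, 0.5) is not intersected at this z (z outside [15.5, 30.5]); Merging all regions: only the 6.5×13.5 cube is present, so the union is just that shape — 1 connected region; the cube at (10.5, 11.5) is not intersected at this z (z outside [5, 29.5]); Combining (union): only the result so far is present, so the union is just that shape — 1 connected region. The result has 1 disconnected region.

1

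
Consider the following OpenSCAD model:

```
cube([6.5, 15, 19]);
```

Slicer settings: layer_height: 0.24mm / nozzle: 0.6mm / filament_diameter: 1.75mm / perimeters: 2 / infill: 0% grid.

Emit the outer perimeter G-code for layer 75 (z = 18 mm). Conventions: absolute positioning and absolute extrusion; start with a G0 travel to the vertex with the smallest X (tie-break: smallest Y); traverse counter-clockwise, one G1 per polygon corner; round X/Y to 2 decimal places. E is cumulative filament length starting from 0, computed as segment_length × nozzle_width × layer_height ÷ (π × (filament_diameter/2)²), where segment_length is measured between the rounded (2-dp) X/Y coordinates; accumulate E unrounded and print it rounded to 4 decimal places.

At z = 18 mm: the cube (footprint 6.5×15) is included at this height. The outline is a single polygon with 4 vertices. Extrusion per mm of travel: 0.6 × 0.24 / (π × 0.875²) = 0.059868. Accumulating E over each segment gives final E = 2.5743.

G0 X0.00 Y0.00 Z18.00
G1 X6.50 Y0.00 E0.3891
G1 X6.50 Y15.00 E1.2872
G1 X0.00 Y15.00 E1.6763
G1 X0.00 Y0.00 E2.5743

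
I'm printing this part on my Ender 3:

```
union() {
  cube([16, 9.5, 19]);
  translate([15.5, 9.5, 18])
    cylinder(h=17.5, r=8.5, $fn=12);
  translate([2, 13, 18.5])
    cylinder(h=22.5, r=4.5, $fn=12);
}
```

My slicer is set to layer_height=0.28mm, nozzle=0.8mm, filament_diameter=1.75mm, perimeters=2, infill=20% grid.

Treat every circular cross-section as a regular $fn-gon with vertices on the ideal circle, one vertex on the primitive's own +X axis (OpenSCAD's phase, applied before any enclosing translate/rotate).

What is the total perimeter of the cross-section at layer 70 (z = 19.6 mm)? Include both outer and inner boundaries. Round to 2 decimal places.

80.75 mm

At z = 19.6 mm: the cube is absent (z outside [0, 19]); the r=8.5 cylinder at (15.5, 9.5) gives a regular 12-gon of circumradius 8.5 (constant along its height) (perimeter = 2·12·8.500·sin(180°/12) = 52.80 mm); the r=4.5 cylinder at (2, 13) gives a regular 12-gon of circumradius 4.5 (constant along its height) (perimeter = 2·12·4.500·sin(180°/12) = 27.95 mm); Merging all regions: the 2 present regions are separate (no shared area or edge), so areas and boundary lengths simply add and each stays a separate island — boundary = 80.75 mm. Overall, the cross-section has 2 separate islands. Total boundary length (outer) = 80.75 mm.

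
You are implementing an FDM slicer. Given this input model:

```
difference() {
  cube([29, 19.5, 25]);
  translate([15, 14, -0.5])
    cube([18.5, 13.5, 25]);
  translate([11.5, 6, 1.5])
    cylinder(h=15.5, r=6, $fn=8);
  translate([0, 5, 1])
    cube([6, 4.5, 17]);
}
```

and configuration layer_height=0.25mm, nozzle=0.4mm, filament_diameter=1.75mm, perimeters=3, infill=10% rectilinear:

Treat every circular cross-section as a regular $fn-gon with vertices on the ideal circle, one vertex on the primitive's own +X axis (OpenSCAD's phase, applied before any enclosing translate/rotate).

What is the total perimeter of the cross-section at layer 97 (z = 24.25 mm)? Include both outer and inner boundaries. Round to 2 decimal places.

At z = 24.25 mm: the 29×19.5 cube contributes its full rectangle (perimeter 97.00 mm); the cube at (15, 14) (footprint 18.5×13.5) is included at this height (perimeter 64.00 mm); the cylinder at (11.5, 6) is absent (z outside [1.5, 17]); the cube at (0, 5) is not intersected at this z (z outside [1, 18]); After the difference (first − rest): starting from the 29×19.5 cube, the 18.5×13.5 cube at (15, 14) partially overlaps it — only the 77.00 mm² overlap (of its 249.75 mm²) is removed, clipping the outline — boundary = 97.00 mm. Overall, the cross-section is a single solid region. Total boundary length (outer) = 97.00 mm.

97.00 mm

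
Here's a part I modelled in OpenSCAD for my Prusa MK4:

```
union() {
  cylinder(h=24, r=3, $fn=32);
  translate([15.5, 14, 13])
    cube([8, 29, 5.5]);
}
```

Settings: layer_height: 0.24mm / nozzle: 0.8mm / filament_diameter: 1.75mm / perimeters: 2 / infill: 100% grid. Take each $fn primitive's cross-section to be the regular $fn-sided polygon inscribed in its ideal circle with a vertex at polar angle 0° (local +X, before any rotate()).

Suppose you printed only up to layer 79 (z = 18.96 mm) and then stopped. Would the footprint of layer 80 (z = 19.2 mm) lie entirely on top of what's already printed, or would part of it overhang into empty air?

Compare the two slices. At z = 18.96: the r=3 cylinder gives a regular 32-gon of circumradius 3 (constant along its height) (area = (32/2)·3.000²·sin(360°/32) = 28.09 mm²); the cube at (15.5, 14) is not intersected at this z (z outside [13, 18.5]); Combining (union): only the r=3 cylinder is present, so the union is just that shape — area = 28.09 mm². At z = 19.2: the cylinder: section is a regular 32-gon, circumradius r=3 (area = (32/2)·3.000²·sin(360°/32) = 28.09 mm²); the cube at (15.5, 14) is absent (z outside [13, 18.5]); Combining (union): only the r=3 cylinder is present, so the union is just that shape — area = 28.09 mm². Checking containment: the cross-section at z = 19.2 is a subset of the cross-section at z = 18.96.

entirely on top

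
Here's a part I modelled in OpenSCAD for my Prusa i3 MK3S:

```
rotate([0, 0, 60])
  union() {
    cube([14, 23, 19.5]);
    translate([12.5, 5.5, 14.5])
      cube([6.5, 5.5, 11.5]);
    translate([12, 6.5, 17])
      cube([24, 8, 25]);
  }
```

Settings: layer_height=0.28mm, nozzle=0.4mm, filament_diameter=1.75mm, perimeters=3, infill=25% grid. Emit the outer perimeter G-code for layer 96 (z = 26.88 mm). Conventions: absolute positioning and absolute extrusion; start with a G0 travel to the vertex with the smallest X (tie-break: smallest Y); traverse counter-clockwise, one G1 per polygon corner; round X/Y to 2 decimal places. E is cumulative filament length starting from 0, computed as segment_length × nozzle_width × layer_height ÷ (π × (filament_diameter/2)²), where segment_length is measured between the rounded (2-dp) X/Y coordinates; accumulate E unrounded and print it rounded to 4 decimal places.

At z = 26.88 mm: the cube does not reach this height (z outside [0, 19.5]); the cube at (12.5, 5.5) does not reach this height (z outside [14.5, 26]); the cube at (12, 6.5) (footprint 24×8) is included at this height; Merging all regions: only the 24×8 cube at (12, 6.5) is present, so the union is just that shape — 1 connected region; (whole slice rotated 60° about Z — lengths, areas and connectivity unchanged). The outline is a single polygon with 4 vertices. Extrusion per mm of travel: 0.4 × 0.28 / (π × 0.875²) = 0.046564. Accumulating E over each segment gives final E = 2.9807.

G0 X-6.56 Y17.64 Z26.88
G1 X0.37 Y13.64 E0.3726
G1 X12.37 Y34.43 E1.4903
G1 X5.44 Y38.43 E1.8629
G1 X-6.56 Y17.64 E2.9807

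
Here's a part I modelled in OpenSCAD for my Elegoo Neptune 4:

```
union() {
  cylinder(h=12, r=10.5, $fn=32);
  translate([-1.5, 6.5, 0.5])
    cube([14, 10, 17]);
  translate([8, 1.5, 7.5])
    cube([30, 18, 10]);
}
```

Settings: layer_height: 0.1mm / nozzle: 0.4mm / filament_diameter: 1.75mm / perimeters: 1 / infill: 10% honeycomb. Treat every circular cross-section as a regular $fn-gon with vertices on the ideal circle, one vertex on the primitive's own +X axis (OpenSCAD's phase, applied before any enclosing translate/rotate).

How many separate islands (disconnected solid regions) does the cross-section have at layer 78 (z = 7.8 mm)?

At z = 7.8 mm: the cylinder: section is a regular 32-gon, circumradius r=10.5; the 14×10 cube at (-1.5, 6.5) contributes its full rectangle; the cube at (8, 1.5) is present — its section is the full 30×18 rectangle; Merging all regions: the regions partially overlap (shared area 81.28 mm²), so overlapping operands fuse into one piece — 1 connected region. Overall, the cross-section is a single solid region. Island count = 1.

1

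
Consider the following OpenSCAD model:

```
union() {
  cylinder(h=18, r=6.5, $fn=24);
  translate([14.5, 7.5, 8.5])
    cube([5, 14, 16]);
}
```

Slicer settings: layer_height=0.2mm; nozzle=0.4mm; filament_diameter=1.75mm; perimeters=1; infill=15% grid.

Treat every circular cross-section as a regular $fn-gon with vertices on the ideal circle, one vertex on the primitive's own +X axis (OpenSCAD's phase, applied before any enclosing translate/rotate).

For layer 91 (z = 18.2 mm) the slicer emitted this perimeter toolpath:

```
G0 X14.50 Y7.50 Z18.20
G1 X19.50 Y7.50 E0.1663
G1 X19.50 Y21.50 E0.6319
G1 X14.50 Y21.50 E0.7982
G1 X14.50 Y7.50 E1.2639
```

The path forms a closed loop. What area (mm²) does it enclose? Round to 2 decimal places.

Apply the shoelace formula to the sequence of (X, Y) vertices; enclosed area = 70.00 mm².

70.00 mm²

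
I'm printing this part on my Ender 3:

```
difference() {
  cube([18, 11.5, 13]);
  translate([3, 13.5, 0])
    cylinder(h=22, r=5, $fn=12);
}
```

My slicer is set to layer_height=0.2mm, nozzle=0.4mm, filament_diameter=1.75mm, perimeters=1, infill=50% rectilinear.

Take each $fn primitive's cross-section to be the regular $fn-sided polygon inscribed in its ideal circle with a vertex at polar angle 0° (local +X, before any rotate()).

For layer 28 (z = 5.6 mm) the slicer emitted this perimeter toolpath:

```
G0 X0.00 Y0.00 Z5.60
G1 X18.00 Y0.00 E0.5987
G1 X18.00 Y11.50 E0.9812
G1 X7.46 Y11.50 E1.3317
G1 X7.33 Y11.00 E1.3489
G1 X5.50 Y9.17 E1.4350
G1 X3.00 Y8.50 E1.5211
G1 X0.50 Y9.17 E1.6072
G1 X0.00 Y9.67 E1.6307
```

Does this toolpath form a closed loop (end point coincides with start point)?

no

Start point (G0): (0.00, 0.00). End point (last G1): the path does not return to the start — open.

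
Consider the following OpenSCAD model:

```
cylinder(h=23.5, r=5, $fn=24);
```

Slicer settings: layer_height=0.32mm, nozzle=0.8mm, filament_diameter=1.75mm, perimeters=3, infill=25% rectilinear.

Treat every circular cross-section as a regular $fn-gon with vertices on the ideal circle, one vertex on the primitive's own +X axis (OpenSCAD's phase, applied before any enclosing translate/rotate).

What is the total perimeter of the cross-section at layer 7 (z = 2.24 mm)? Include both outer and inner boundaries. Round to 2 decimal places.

At z = 2.24 mm: the r=5 cylinder gives a regular 24-gon of circumradius 5 (constant along its height) (perimeter = 2·24·5.000·sin(180°/24) = 31.33 mm). Overall, the cross-section is a single solid region. Total boundary length (outer) = 31.33 mm.

31.33 mm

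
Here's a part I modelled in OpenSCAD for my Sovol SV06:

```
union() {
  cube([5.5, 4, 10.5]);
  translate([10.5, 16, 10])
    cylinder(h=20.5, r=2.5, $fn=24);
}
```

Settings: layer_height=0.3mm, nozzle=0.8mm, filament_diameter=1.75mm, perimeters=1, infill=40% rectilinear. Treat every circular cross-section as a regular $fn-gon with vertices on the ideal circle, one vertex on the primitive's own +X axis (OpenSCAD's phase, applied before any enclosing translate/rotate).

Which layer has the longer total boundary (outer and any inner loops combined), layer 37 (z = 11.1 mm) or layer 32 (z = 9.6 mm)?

Layer 37 (z = 11.1): the cube is absent (z outside [0, 10.5]); the r=2.5 cylinder at (10.5, 16) gives a regular 24-gon of circumradius 2.5 (constant along its height) (perimeter = 2·24·2.500·sin(180°/24) = 15.66 mm); Merging all regions: only the r=2.5 cylinder at (10.5, 16) is present, so the union is just that shape — boundary = 15.66 mm. So its perimeter = 15.66 mm. Layer 32 (z = 9.6): the cube is present — its section is the full 5.5×4 rectangle (perimeter 19.00 mm); the cylinder at (10.5, 16) is not intersected at this z (z outside [10, 30.5]); Combining (union): only the 5.5×4 cube is present, so the union is just that shape — boundary = 19.00 mm. So its perimeter = 19.00 mm. Layer 32 is larger (19.00 vs 15.66 mm).

layer 32 (z = 9.6 mm)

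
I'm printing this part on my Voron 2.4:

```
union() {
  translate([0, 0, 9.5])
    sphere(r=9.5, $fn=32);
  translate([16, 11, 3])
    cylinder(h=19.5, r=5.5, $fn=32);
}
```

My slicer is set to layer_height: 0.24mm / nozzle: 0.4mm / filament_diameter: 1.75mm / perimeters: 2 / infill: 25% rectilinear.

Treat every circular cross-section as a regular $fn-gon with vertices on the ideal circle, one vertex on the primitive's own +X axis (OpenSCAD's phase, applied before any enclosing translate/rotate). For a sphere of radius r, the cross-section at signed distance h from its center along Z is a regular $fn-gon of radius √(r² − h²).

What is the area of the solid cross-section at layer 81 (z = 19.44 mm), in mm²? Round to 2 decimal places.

At z = 19.44 mm: the sphere is absent (|z−center|=9.940 > r=9.5); the r=5.5 cylinder at (16, 11) contributes a regular 32-gon of circumradius 5.5 (area = (32/2)·5.500²·sin(360°/32) = 94.42 mm²); Combining (union): only the r=5.5 cylinder at (16, 11) is present, so the union is just that shape — area = 94.42 mm². Overall, the cross-section is a single solid region. Net area = 94.42 mm².

94.42 mm²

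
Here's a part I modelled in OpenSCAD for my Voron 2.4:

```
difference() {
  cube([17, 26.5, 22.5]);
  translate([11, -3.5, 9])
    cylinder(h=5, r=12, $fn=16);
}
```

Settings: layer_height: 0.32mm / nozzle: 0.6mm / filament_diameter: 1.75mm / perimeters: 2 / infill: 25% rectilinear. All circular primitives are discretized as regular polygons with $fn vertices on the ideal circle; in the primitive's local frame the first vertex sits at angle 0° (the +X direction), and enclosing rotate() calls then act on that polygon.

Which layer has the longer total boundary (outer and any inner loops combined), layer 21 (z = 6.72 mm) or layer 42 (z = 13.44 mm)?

layer 21 (z = 6.72 mm)

Layer 21 (z = 6.72): the cube is present — its section is the full 17×26.5 rectangle (perimeter 87.00 mm); the cylinder at (11, -3.5) is absent (z outside [9, 14]); Taking the first minus the rest: none of the subtracted shapes is present at this height, so the 17×26.5 cube is unchanged — boundary = 87.00 mm. So its perimeter = 87.00 mm. Layer 42 (z = 13.44): the cube is present — its section is the full 17×26.5 rectangle (perimeter 87.00 mm); the r=12 cylinder at (11, -3.5) gives a regular 16-gon of circumradius 12 (constant along its height) (perimeter = 2·16·12.000·sin(180°/16) = 74.91 mm); Subtracting the remaining from the first: starting from the 17×26.5 cube, the r=12 cylinder at (11, -3.5) partially overlaps it — only the 116.17 mm² overlap (of its 440.85 mm²) is removed, clipping the outline — boundary = 82.40 mm. So its perimeter = 82.40 mm. Layer 21 is larger (87.00 vs 82.40 mm).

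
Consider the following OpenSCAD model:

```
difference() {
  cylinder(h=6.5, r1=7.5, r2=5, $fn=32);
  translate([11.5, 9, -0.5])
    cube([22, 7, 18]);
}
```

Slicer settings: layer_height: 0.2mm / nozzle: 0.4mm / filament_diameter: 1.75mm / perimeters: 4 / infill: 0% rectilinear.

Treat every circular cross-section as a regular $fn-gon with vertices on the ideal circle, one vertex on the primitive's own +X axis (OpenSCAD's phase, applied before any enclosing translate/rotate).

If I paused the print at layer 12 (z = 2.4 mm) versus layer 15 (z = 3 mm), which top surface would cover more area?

Layer 12 (z = 2.4): the cone contributes a regular 32-gon of circumradius 6.577 (interpolated between r1=7.5 and r2=5 at t=0.369) (area = (32/2)·6.577²·sin(360°/32) = 135.02 mm²); the cube at (11.5, 9) (footprint 22×7) is included at this height (area 154.00 mm²); After the difference (first − rest): starting from the cone (135.02 mm²), the 22×7 cube at (11.5, 9) misses the remaining region (no effect) — area = 135.02 mm². So its area = 135.02 mm². Layer 15 (z = 3): the cone: at t=0.462 of its height the radius interpolates to r₁+(r₂−r₁)t = 6.346, giving a regular 32-gon of that circumradius (area = (32/2)·6.346²·sin(360°/32) = 125.71 mm²); the 22×7 cube at (11.5, 9) contributes its full rectangle (area 154.00 mm²); Subtracting the remaining from the first: starting from the cone (125.71 mm²), the 22×7 cube at (11.5, 9) misses the remaining region (no effect) — area = 125.71 mm². So its area = 125.71 mm². Layer 12 is larger (135.02 vs 125.71 mm²).

layer 12 (z = 2.4 mm)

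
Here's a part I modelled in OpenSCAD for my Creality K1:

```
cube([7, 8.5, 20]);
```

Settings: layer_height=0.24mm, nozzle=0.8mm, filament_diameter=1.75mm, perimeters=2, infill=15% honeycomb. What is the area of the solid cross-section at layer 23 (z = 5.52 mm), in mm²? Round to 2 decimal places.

59.50 mm²

At z = 5.52 mm: the cube (footprint 7×8.5) is included at this height (area 59.50 mm²). Overall, the cross-section is a single solid region. Net area = 59.50 mm².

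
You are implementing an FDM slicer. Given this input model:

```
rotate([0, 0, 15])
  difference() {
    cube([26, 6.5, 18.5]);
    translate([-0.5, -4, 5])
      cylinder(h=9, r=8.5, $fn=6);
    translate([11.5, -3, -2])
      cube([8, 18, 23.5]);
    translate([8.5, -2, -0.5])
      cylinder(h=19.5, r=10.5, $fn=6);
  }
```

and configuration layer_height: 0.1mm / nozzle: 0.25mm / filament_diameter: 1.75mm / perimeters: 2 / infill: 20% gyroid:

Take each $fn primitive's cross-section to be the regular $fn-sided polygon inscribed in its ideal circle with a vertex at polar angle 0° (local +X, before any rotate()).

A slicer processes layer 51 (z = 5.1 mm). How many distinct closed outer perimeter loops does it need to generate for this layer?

At z = 5.1 mm: the 26×6.5 cube contributes its full rectangle; the r=8.5 cylinder at (-0.5, -4) contributes a regular 6-gon of circumradius 8.5; the cube at (11.5, -3) is present — its section is the full 8×18 rectangle; the cylinder at (8.5, -2): section is a regular 6-gon, circumradius r=10.5; After the difference (first − rest): starting from the 26×6.5 cube, the r=8.5 cylinder at (-0.5, -4) partially overlaps it — only the 15.87 mm² overlap (of its 187.71 mm²) is removed, clipping the outline; the 8×18 cube at (11.5, -3) partially overlaps it — only the 52.00 mm² overlap (of its 144.00 mm²) is removed, clipping the outline; the r=10.5 cylinder at (8.5, -2) partially overlaps it — only the 52.60 mm² overlap (of its 286.44 mm²) is removed, clipping the outline — 2 connected regions; (rotated 15° about Z; rotation is an isometry so areas/perimeters/island counts are preserved). The result has 2 disconnected regions.

2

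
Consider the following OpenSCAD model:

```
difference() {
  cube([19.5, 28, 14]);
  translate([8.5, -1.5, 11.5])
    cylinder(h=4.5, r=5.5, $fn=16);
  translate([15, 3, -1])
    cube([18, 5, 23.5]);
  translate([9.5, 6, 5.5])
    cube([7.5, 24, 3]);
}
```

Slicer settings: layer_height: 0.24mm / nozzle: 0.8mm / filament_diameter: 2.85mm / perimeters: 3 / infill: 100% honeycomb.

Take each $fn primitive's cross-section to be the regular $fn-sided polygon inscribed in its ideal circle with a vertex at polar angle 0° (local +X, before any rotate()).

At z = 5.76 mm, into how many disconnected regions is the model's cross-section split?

2

At z = 5.76 mm: the cube (footprint 19.5×28) is included at this height; the cylinder at (8.5, -1.5) does not reach this height (z outside [11.5, 16]); the cube at (15, 3) (footprint 18×5) is included at this height; the cube at (9.5, 6) (footprint 7.5×24) is included at this height; After the difference (first − rest): starting from the 19.5×28 cube, the 18×5 cube at (15, 3) partially overlaps it — only the 22.50 mm² overlap (of its 90.00 mm²) is removed, clipping the outline; the 7.5×24 cube at (9.5, 6) partially overlaps it — only the 161.00 mm² overlap (of its 180.00 mm²) is removed, clipping the outline — 2 connected regions. The result has 2 disconnected regions.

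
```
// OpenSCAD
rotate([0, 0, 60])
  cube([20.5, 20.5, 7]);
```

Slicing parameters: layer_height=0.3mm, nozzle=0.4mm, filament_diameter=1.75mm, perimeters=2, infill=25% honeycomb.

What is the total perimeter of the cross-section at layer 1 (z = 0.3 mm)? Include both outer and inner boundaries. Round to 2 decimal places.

At z = 0.3 mm: the 20.5×20.5 cube contributes its full rectangle (perimeter 82.00 mm); (rotated 60° about Z; rotation is an isometry so areas/perimeters/island counts are preserved). Overall, the cross-section is a single solid region. Total boundary length (outer) = 82.00 mm.

82.00 mm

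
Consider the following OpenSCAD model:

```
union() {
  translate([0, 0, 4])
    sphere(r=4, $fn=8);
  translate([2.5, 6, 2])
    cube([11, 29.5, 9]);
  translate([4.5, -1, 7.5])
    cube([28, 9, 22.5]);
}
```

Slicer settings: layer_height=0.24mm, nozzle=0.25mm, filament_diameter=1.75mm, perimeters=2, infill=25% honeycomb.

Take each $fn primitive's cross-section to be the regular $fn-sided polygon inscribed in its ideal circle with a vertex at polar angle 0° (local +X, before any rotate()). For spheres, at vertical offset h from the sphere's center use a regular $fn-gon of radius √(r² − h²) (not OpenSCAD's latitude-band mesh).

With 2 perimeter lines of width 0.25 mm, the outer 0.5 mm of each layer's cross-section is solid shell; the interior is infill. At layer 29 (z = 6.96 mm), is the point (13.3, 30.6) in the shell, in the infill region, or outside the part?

shell

At z = 6.96 mm: the sphere: section is a regular 8-gon, circumradius = √(r²−h²) = √(4²−2.96²) = 2.690; the cube at (2.5, 6) (footprint 11×29.5) is included at this height; the cube at (4.5, -1) is absent (z outside [7.5, 30]); Merging all regions: the 2 present regions are separate (no shared area or edge), so areas and boundary lengths simply add and each stays a separate island — 2 connected regions. Overall, the cross-section has 2 separate islands. The nearest boundary edge runs (13.50, 35.50)→(13.50, 6.00); distance from the point to it = 0.20 mm. (Shell/infill is judged within the island containing the point — the largest one.) The point is inside the cross-section, 0.20 mm from the nearest boundary — within the 0.5 mm shell band (2 × 0.25).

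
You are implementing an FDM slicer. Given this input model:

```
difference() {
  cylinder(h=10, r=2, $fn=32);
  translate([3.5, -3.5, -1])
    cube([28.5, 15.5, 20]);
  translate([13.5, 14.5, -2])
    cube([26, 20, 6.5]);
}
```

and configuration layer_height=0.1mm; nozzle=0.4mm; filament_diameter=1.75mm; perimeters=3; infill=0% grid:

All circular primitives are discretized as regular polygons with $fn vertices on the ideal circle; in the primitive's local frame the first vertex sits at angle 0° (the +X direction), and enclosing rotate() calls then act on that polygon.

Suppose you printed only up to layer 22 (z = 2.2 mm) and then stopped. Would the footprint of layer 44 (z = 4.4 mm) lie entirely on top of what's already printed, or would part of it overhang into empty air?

entirely on top

Compare the two slices. At z = 2.2: the r=2 cylinder gives a regular 32-gon of circumradius 2 (constant along its height) (area = (32/2)·2.000²·sin(360°/32) = 12.49 mm²); the 28.5×15.5 cube at (3.5, -3.5) contributes its full rectangle (area 441.75 mm²); the cube at (13.5, 14.5) (footprint 26×20) is included at this height (area 520.00 mm²); Subtracting the remaining from the first: starting from the r=2 cylinder (12.49 mm²), the 28.5×15.5 cube at (3.5, -3.5) misses the remaining region (no effect); the 26×20 cube at (13.5, 14.5) misses the remaining region (no effect) — area = 12.49 mm². At z = 4.4: the r=2 cylinder gives a regular 32-gon of circumradius 2 (constant along its height) (area = (32/2)·2.000²·sin(360°/32) = 12.49 mm²); the cube at (3.5, -3.5) is present — its section is the full 28.5×15.5 rectangle (area 441.75 mm²); the 26×20 cube at (13.5, 14.5) contributes its full rectangle (area 520.00 mm²); After the difference (first − rest): starting from the r=2 cylinder (12.49 mm²), the 28.5×15.5 cube at (3.5, -3.5) misses the remaining region (no effect); the 26×20 cube at (13.5, 14.5) misses the remaining region (no effect) — area = 12.49 mm². Checking containment: the cross-section at z = 4.4 is a subset of the cross-section at z = 2.2.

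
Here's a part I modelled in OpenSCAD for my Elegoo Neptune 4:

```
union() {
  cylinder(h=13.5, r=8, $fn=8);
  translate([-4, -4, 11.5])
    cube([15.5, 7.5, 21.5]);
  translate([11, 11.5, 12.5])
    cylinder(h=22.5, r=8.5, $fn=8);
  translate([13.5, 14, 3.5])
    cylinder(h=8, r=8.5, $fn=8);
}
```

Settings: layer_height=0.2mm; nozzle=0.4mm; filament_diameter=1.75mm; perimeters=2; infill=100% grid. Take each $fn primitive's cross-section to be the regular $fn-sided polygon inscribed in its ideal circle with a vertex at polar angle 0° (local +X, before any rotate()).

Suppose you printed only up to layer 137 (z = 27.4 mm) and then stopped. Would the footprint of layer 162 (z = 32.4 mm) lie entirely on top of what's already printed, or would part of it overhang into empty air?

entirely on top

Compare the two slices. At z = 27.4: the cylinder is not intersected at this z (z outside [0, 13.5]); the cube at (-4, -4) is present — its section is the full 15.5×7.5 rectangle (area 116.25 mm²); the r=8.5 cylinder at (11, 11.5) contributes a regular 8-gon of circumradius 8.5 (area = (8/2)·8.500²·sin(360°/8) = 204.35 mm²); the cylinder at (13.5, 14) is not intersected at this z (z outside [3.5, 11.5]); Merging all regions: the regions partially overlap — summed areas 320.60 mm² minus the doubly-counted overlap 0.50 mm² gives 320.10 mm² — area = 320.10 mm². At z = 32.4: the cylinder is absent (z outside [0, 13.5]); the cube at (-4, -4) is present — its section is the full 15.5×7.5 rectangle (area 116.25 mm²); the cylinder at (11, 11.5): section is a regular 8-gon, circumradius r=8.5 (area = (8/2)·8.500²·sin(360°/8) = 204.35 mm²); the cylinder at (13.5, 14) is absent (z outside [3.5, 11.5]); Merging all regions: the regions partially overlap — summed areas 320.60 mm² minus the doubly-counted overlap 0.50 mm² gives 320.10 mm² — area = 320.10 mm². Checking containment: the cross-section at z = 32.4 is a subset of the cross-section at z = 27.4.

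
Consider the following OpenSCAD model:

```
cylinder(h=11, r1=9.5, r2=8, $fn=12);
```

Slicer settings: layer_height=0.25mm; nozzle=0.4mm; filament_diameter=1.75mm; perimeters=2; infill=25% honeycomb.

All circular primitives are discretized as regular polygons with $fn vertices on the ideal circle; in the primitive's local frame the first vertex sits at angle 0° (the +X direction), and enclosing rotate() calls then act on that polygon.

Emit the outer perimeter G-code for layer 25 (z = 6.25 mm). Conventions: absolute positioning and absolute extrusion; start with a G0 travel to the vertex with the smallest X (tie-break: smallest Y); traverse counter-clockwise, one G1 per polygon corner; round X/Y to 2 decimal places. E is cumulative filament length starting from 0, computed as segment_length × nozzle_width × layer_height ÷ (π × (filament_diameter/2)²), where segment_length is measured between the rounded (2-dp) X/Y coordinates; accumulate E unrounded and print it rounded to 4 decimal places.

G0 X-8.65 Y0.00 Z6.25
G1 X-7.49 Y-4.32 E0.1860
G1 X-4.32 Y-7.49 E0.3724
G1 X0.00 Y-8.65 E0.5583
G1 X4.32 Y-7.49 E0.7443
G1 X7.49 Y-4.32 E0.9307
G1 X8.65 Y0.00 E1.1166
G1 X7.49 Y4.32 E1.3026
G1 X4.32 Y7.49 E1.4890
G1 X0.00 Y8.65 E1.6750
G1 X-4.32 Y7.49 E1.8609
G1 X-7.49 Y4.32 E2.0473
G1 X-8.65 Y0.00 E2.2333

At z = 6.25 mm: the cone contributes a regular 12-gon of circumradius 8.648 (interpolated between r1=9.5 and r2=8 at t=0.568). The outline is a single polygon with 12 vertices. Extrusion per mm of travel: 0.4 × 0.25 / (π × 0.875²) = 0.041575. Accumulating E over each segment gives final E = 2.2333.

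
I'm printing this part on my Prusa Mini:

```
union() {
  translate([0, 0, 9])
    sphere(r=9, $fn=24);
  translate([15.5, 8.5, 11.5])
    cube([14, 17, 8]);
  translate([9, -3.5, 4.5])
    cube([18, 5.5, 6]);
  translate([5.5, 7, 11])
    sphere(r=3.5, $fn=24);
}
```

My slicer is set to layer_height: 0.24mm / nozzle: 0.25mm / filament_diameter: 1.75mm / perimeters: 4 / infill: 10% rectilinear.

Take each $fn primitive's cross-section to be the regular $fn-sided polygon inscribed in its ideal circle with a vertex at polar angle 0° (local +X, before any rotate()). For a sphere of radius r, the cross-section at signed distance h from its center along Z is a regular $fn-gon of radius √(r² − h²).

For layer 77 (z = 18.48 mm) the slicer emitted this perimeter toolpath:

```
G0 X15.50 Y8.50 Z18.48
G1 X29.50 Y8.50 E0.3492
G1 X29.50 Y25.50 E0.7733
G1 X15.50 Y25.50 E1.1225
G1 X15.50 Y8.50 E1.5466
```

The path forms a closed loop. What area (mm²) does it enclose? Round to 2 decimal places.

Apply the shoelace formula to the sequence of (X, Y) vertices; enclosed area = 238.00 mm².

238.00 mm²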